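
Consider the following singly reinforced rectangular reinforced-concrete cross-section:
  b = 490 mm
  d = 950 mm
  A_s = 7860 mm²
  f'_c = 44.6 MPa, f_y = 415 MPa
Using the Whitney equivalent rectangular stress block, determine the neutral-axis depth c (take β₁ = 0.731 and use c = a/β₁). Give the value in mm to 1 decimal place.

T = A_s f_y = 7860 × 415 = 3261900 N = 3261.9 kN.
Setting C = 0.85 f'_c a b equal to T: a = 3261900/(0.85 × 44.6 × 490) = 175.598 mm.
With β₁ = 0.731, c = a/β₁ = 175.598/0.731 = 240.2 mm.

c ≈ 240.2 mm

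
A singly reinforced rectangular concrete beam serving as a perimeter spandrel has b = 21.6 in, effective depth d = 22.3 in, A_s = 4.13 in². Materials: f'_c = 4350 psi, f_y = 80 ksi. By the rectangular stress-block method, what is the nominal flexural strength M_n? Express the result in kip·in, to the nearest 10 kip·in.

T = A_s f_y = 4.13 × 80 = 330.4 kips.
a = T/(0.85 f'_c b) = 330.4/(0.85 × 4.35 × 21.6) = 4.137 in.
M_n = T(d − a/2) = 330.4 × (22.3 − 2.0685) = 6684.5 kip·in.

M_n ≈ 6680 kip·in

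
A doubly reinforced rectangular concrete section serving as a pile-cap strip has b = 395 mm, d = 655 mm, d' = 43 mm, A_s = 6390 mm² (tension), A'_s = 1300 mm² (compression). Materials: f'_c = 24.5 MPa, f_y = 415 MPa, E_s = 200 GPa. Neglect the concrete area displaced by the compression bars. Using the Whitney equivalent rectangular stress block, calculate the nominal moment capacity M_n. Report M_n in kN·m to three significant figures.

Assume both tension and compression steel yield.
Net tension couple steel: A_s − A'_s = 5090 mm².
a = (A_s − A'_s) f_y / (0.85 f'_c b) = 2112350/(0.85 × 24.5 × 395) = 256.79 mm.
c = a/β₁ = 256.79/0.85 = 302.11 mm; ε'_s = 0.003(c − d')/c = 0.0026 ≥ f_y/E_s = 0.0021, so compression steel does yield.
M_n = (A_s − A'_s) f_y (d − a/2) + A'_s f_y (d − d') = [2112350 × (655 − 128.395) + 539500 × (655 − 43)] × 10⁻⁶ = 1112.37 + 330.17 = 1442.54 kN·m.

M_n ≈ 1440 kN·m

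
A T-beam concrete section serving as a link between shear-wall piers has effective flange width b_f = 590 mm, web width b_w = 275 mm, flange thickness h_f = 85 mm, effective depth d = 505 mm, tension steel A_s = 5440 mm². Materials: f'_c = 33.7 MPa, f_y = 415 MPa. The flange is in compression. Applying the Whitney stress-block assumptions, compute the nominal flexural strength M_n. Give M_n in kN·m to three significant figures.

M_n ≈ 966 kN·m

Tension: T = A_s f_y = 5440 × 415 = 2257600 N.
Try a within the flange: a = T/(0.85 f'_c b_f) = 2257600/(0.85 × 33.7 × 590) = 133.58 mm.
a = 133.58 > h_f = 85 mm: the block extends into the web. Split into flange-overhang and web parts.
C_f = 0.85 f'_c (b_f − b_w) h_f = 0.85 × 33.7 × (590 − 275) × 85 = 766970 N.
Remaining web compression depth: a_w = (T − C_f)/(0.85 f'_c b_w) = (2257600 − 766970)/(0.85 × 33.7 × 275) = 189.23 mm.
M_n = C_f(d − h_f/2) + (T − C_f)(d − a_w/2) = 766970 × (505 − 42.5) + 1490630 × (505 − 94.615) = 354.72 + 611.73 = 966.45 × 10⁶ N·mm.
M_n = 966.45 kN·m.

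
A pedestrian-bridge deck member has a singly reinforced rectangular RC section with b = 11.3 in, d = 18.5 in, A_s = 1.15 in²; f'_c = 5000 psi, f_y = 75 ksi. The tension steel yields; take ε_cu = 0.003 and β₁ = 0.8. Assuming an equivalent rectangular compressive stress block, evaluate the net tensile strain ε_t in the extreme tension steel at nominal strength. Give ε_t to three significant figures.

a = A_s f_y/(0.85 f'_c b) = 1.796 in.
β₁ = 0.8, so c = a/β₁ = 1.796/0.8 = 2.245 in.
From the linear strain diagram with ε_cu = 0.003: ε_t = 0.003 (d − c)/c = 0.003 × (18.5 − 2.245)/2.245 = 0.0217.
Since ε_t ≥ 0.005, the section is tension-controlled.

ε_t ≈ 0.0217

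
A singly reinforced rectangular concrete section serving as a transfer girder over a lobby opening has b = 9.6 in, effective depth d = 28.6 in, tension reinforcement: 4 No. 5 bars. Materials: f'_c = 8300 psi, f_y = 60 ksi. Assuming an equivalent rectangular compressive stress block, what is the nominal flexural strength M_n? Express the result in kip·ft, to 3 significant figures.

M_n ≈ 174 kip·ft

A_s = 4 × 0.31 = 1.24 in².
T = A_s f_y = 1.24 × 60 = 74.4 kips.
a = T/(0.85 f'_c b) = 74.4/(0.85 × 8.3 × 9.6) = 1.099 in.
M_n = T(d − a/2) = 74.4 × (28.6 − 0.5495) = 2087.0 kip·in = 2087.0/12 = 173.92 kip·ft.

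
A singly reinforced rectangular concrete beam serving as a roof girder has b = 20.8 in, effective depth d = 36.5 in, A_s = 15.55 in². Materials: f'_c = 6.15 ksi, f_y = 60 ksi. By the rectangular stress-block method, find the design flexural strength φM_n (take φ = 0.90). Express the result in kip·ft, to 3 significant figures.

T = A_s f_y = 15.55 × 60 = 933 kips.
a = T/(0.85 f'_c b) = 933/(0.85 × 6.15 × 20.8) = 8.581 in.
M_n = T(d − a/2) = 933 × (36.5 − 4.2905) = 30051.5 kip·in = 30051.5/12 = 2504.29 kip·ft.
φM_n = 0.90 × 2504.29 = 2253.86 kip·ft.

φM_n ≈ 2250 kip·ft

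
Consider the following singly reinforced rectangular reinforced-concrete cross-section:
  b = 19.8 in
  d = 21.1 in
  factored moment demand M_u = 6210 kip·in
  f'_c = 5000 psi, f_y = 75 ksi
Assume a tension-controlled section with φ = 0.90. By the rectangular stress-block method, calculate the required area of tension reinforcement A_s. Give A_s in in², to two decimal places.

A_s ≈ 4.86 in²

M_n = M_u/φ = 6210/0.90 = 6900 kip·in.
From M_n = 0.85 f'_c a b (d − a/2):
a = d − √(d² − 2M_n/(0.85 f'_c b)) = 21.1 − √(21.1² − 2 × 6900/(0.85 × 5 × 19.8)) = 4.330 in.
A_s = 0.85 f'_c a b / f_y = 0.85 × 5 × 4.330 × 19.8 / 75 = 4.858 in².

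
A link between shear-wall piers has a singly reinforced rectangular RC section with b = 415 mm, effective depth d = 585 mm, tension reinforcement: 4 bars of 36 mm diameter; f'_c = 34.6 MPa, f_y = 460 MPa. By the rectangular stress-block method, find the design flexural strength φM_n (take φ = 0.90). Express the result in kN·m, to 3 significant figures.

A_s = 4 × 1018 = 4072 mm².
T = A_s f_y = 4072 × 460 = 1873120 N = 1873.12 kN.
From C = T: a = T/(0.85 f'_c b) = 1873120/(0.85 × 34.6 × 415) = 153.47 mm.
M_n = T(d − a/2) = 1873.12 kN × (585 − 76.735) mm = 952.04 kN·m.
φM_n = 0.90 × 952.04 = 856.84 kN·m.

φM_n ≈ 857 kN·m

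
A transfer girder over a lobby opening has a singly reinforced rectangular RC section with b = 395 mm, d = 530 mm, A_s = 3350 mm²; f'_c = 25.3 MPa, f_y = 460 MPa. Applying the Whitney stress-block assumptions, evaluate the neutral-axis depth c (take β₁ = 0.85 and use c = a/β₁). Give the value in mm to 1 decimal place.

T = A_s f_y = 3350 × 460 = 1541000 N = 1541 kN.
Setting C = 0.85 f'_c a b equal to T: a = 1541000/(0.85 × 25.3 × 395) = 181.412 mm.
With β₁ = 0.85, c = a/β₁ = 181.412/0.85 = 213.4 mm.

c ≈ 213.4 mm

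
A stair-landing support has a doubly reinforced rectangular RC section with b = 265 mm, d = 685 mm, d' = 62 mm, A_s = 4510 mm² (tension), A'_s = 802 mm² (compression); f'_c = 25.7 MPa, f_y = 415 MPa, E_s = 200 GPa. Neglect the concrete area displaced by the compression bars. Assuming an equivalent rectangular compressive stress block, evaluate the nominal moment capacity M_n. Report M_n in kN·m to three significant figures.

M_n ≈ 1060 kN·m

Assume both tension and compression steel yield.
Net tension couple steel: A_s − A'_s = 3708 mm².
a = (A_s − A'_s) f_y / (0.85 f'_c b) = 1538820/(0.85 × 25.7 × 265) = 265.82 mm.
c = a/β₁ = 265.82/0.85 = 312.73 mm; ε'_s = 0.003(c − d')/c = 0.0024 ≥ f_y/E_s = 0.0021, so compression steel does yield.
M_n = (A_s − A'_s) f_y (d − a/2) + A'_s f_y (d − d') = [1538820 × (685 − 132.91) + 332830 × (685 − 62)] × 10⁻⁶ = 849.57 + 207.35 = 1056.92 kN·m.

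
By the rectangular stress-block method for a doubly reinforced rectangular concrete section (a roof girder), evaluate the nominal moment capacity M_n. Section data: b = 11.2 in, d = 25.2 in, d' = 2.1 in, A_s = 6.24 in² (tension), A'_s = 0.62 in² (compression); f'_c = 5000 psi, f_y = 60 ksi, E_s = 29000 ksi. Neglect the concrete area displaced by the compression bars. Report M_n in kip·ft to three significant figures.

Assume both steels yield.
a = (A_s − A'_s) f_y/(0.85 f'_c b) = (6.24 − 0.62) × 60/(0.85 × 5 × 11.2) = 7.084 in.
c = a/β₁ = 7.084/0.8 = 8.855 in; ε'_s = 0.003(c − d')/c = 0.0023 ≥ ε_y = 0.0021, so the compression steel yields.
M_n = (A_s − A'_s) f_y (d − a/2) + A'_s f_y (d − d') = 337.2 × (25.2 − 3.542) + 37.2 × (25.2 − 2.1) = 7303.1 + 859.3 = 8162.4 kip·in = 8162.4/12 = 680.20 kip·ft.

M_n ≈ 680 kip·ft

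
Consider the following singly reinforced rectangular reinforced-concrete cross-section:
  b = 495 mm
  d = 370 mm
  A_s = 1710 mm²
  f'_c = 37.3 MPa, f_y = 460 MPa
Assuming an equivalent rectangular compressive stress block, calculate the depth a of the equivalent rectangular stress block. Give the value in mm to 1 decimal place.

T = A_s f_y = 1710 × 460 = 786600 N = 786.6 kN.
Setting C = 0.85 f'_c a b equal to T: a = 786600/(0.85 × 37.3 × 495) = 50.1 mm.

a ≈ 50.1 mm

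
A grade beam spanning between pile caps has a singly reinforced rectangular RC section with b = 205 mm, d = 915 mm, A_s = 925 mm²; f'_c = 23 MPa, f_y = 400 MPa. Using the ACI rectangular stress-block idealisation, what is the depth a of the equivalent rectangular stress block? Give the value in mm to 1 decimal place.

T = A_s f_y = 925 × 400 = 370000 N = 370 kN.
Setting C = 0.85 f'_c a b equal to T: a = 370000/(0.85 × 23 × 205) = 92.3 mm.

a ≈ 92.3 mm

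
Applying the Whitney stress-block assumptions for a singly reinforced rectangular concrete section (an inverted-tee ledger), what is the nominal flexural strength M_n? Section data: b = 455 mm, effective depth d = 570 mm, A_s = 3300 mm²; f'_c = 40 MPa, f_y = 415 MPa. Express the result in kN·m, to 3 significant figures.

M_n ≈ 720 kN·m

T = A_s f_y = 3300 × 415 = 1369500 N = 1369.5 kN.
From C = T: a = T/(0.85 f'_c b) = 1369500/(0.85 × 40 × 455) = 88.53 mm.
M_n = T(d − a/2) = 1369.5 kN × (570 − 44.265) mm = 719.99 kN·m.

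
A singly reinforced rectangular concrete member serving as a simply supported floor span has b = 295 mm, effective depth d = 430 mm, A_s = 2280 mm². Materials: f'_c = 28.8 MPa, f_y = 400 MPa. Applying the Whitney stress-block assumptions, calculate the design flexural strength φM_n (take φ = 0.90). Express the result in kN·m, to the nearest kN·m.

T = A_s f_y = 2280 × 400 = 912000 N = 912 kN.
From C = T: a = T/(0.85 f'_c b) = 912000/(0.85 × 28.8 × 295) = 126.29 mm.
M_n = T(d − a/2) = 912 kN × (430 − 63.145) mm = 334.57 kN·m.
φM_n = 0.90 × 334.57 = 301.11 kN·m.

φM_n ≈ 301 kN·m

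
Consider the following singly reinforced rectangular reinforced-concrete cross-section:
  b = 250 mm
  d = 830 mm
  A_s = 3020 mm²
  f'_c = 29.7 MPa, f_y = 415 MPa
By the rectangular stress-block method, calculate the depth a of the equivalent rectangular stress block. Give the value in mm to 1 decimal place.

T = A_s f_y = 3020 × 415 = 1253300 N = 1253.3 kN.
Setting C = 0.85 f'_c a b equal to T: a = 1253300/(0.85 × 29.7 × 250) = 198.6 mm.

a ≈ 198.6 mm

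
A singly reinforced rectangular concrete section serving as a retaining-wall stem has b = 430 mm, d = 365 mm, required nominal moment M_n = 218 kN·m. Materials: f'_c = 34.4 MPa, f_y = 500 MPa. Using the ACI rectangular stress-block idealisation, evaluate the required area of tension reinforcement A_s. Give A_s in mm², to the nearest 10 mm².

A_s ≈ 1280 mm²

With M_n = 0.85 f'_c a b (d − a/2), solve the quadratic for a:
a = d − √(d² − 2M_n/(0.85 f'_c b)) = 365 − √(365² − 2 × 218×10⁶/(0.85 × 34.4 × 430)) = 51.08 mm.
A_s = 0.85 f'_c a b / f_y = 0.85 × 34.4 × 51.08 × 430 / 500 = 1284.5 mm².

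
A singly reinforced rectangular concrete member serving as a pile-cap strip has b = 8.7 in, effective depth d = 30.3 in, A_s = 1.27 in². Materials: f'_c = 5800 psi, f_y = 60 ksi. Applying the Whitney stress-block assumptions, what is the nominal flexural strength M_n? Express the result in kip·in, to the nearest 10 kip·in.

T = A_s f_y = 1.27 × 60 = 76.2 kips.
a = T/(0.85 f'_c b) = 76.2/(0.85 × 5.8 × 8.7) = 1.777 in.
M_n = T(d − a/2) = 76.2 × (30.3 − 0.8885) = 2241.2 kip·in.

M_n ≈ 2240 kip·in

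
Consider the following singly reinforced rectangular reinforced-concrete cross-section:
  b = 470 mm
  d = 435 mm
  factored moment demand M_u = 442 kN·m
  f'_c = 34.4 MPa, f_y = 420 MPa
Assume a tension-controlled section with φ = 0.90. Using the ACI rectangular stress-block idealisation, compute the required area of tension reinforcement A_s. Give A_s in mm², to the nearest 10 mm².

M_n = M_u/φ = 442/0.90 = 491.111 kN·m.
With M_n = 0.85 f'_c a b (d − a/2), solve the quadratic for a:
a = d − √(d² − 2M_n/(0.85 f'_c b)) = 435 − √(435² − 2 × 491.111×10⁶/(0.85 × 34.4 × 470)) = 91.85 mm.
A_s = 0.85 f'_c a b / f_y = 0.85 × 34.4 × 91.85 × 470 / 420 = 3005.4 mm².

A_s ≈ 3010 mm²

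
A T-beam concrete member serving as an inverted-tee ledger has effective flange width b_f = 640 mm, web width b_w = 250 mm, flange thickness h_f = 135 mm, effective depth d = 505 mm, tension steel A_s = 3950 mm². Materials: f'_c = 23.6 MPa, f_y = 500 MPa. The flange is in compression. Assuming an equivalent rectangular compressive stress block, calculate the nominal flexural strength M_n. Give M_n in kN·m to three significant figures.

Tension: T = A_s f_y = 3950 × 500 = 1975000 N.
Try a within the flange: a = T/(0.85 f'_c b_f) = 1975000/(0.85 × 23.6 × 640) = 153.84 mm.
a = 153.84 > h_f = 135 mm: the block extends into the web. Split into flange-overhang and web parts.
C_f = 0.85 f'_c (b_f − b_w) h_f = 0.85 × 23.6 × (640 − 250) × 135 = 1056159 N.
Remaining web compression depth: a_w = (T − C_f)/(0.85 f'_c b_w) = (1975000 − 1056159)/(0.85 × 23.6 × 250) = 183.22 mm.
M_n = C_f(d − h_f/2) + (T − C_f)(d − a_w/2) = 1056159 × (505 − 67.5) + 918841 × (505 − 91.61) = 462.07 + 379.84 = 841.91 × 10⁶ N·mm.
M_n = 841.91 kN·m.

M_n ≈ 842 kN·m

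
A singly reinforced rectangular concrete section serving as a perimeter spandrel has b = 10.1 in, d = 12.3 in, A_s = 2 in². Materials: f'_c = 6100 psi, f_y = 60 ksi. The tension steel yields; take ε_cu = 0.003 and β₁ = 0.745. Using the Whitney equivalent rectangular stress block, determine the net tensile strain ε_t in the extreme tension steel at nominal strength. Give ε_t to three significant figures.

ε_t ≈ 0.00900

a = A_s f_y/(0.85 f'_c b) = 2.291 in.
β₁ = 0.745, so c = a/β₁ = 2.291/0.745 = 3.075 in.
From the linear strain diagram with ε_cu = 0.003: ε_t = 0.003 (d − c)/c = 0.003 × (12.3 − 3.075)/3.075 = 0.00900.
Since ε_t ≥ 0.005, the section is tension-controlled.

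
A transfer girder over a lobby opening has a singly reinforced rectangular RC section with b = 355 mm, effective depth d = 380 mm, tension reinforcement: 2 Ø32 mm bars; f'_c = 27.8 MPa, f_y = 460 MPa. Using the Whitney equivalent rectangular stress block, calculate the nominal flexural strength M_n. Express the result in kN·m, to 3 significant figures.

M_n ≈ 248 kN·m

A_s = 2 × 804 = 1608 mm².
T = A_s f_y = 1608 × 460 = 739680 N = 739.68 kN.
From C = T: a = T/(0.85 f'_c b) = 739680/(0.85 × 27.8 × 355) = 88.18 mm.
M_n = T(d − a/2) = 739.68 kN × (380 − 44.09) mm = 248.47 kN·m.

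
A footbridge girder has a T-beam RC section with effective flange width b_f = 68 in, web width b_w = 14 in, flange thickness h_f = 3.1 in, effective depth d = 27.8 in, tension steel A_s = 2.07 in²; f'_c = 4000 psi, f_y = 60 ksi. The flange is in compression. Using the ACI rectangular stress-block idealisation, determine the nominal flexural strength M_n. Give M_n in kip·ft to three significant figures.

M_n ≈ 285 kip·ft

Tension: T = A_s f_y = 2.07 × 60 = 124.2 kips.
Try a within the flange: a = T/(0.85 f'_c b_f) = 124.2/(0.85 × 4 × 68) = 0.537 in.
Since a = 0.537 ≤ h_f = 3.1 in, the stress block lies entirely in the flange; analyse as a rectangular beam of width b_f.
M_n = T(d − a/2) = 124.2 × (27.8 − 0.2685) = 3419.4 kip·in.
M_n = 3419.4/12 = 284.95 kip·ft.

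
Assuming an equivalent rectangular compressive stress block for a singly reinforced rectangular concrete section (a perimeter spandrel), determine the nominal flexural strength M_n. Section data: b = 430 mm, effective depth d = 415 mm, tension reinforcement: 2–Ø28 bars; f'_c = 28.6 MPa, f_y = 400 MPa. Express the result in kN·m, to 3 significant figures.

A_s = 2 × 616 = 1232 mm².
T = A_s f_y = 1232 × 400 = 492800 N = 492.8 kN.
From C = T: a = T/(0.85 f'_c b) = 492800/(0.85 × 28.6 × 430) = 47.14 mm.
M_n = T(d − a/2) = 492.8 kN × (415 − 23.57) mm = 192.90 kN·m.

M_n ≈ 193 kN·m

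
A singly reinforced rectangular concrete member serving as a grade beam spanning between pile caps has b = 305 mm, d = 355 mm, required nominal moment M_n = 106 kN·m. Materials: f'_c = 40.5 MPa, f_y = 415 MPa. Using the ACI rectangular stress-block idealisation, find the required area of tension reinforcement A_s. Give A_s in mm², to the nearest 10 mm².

With M_n = 0.85 f'_c a b (d − a/2), solve the quadratic for a:
a = d − √(d² − 2M_n/(0.85 f'_c b)) = 355 − √(355² − 2 × 106×10⁶/(0.85 × 40.5 × 305)) = 29.68 mm.
A_s = 0.85 f'_c a b / f_y = 0.85 × 40.5 × 29.68 × 305 / 415 = 750.9 mm².

A_s ≈ 750 mm²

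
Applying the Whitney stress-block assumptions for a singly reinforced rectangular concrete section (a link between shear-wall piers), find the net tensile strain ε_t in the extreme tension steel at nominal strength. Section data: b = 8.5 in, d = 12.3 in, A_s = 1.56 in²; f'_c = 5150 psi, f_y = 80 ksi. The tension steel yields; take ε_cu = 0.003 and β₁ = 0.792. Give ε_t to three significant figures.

ε_t ≈ 0.00571

a = A_s f_y/(0.85 f'_c b) = 3.354 in.
β₁ = 0.792, so c = a/β₁ = 3.354/0.792 = 4.235 in.
From the linear strain diagram with ε_cu = 0.003: ε_t = 0.003 (d − c)/c = 0.003 × (12.3 − 4.235)/4.235 = 0.00571.
Since ε_t ≥ 0.005, the section is tension-controlled.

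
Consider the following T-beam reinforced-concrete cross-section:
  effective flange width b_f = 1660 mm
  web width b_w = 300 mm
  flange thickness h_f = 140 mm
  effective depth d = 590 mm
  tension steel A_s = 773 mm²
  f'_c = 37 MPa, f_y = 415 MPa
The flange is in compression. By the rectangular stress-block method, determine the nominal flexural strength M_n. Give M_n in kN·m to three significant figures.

Tension: T = A_s f_y = 773 × 415 = 320795 N.
Try a within the flange: a = T/(0.85 f'_c b_f) = 320795/(0.85 × 37 × 1660) = 6.14 mm.
Since a = 6.14 ≤ h_f = 140 mm, the stress block lies entirely in the flange; analyse as a rectangular beam of width b_f.
M_n = T(d − a/2) = 320795 × (590 − 3.07) = 188.28 × 10⁶ N·mm.
M_n = 188.28 kN·m.

M_n ≈ 188 kN·m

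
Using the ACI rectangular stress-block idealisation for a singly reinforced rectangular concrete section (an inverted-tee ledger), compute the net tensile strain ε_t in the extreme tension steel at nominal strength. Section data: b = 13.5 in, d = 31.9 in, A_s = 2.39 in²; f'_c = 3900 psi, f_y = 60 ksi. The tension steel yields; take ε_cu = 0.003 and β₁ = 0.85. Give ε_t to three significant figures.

a = A_s f_y/(0.85 f'_c b) = 3.204 in.
β₁ = 0.85, so c = a/β₁ = 3.204/0.85 = 3.769 in.
From the linear strain diagram with ε_cu = 0.003: ε_t = 0.003 (d − c)/c = 0.003 × (31.9 − 3.769)/3.769 = 0.0224.
Since ε_t ≥ 0.005, the section is tension-controlled.

ε_t ≈ 0.0224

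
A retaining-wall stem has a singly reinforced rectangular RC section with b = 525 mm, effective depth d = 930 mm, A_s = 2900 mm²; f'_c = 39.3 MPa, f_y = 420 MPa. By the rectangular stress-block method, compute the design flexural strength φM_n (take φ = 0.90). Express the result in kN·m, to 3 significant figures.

T = A_s f_y = 2900 × 420 = 1218000 N = 1218 kN.
From C = T: a = T/(0.85 f'_c b) = 1218000/(0.85 × 39.3 × 525) = 69.45 mm.
M_n = T(d − a/2) = 1218 kN × (930 − 34.725) mm = 1090.44 kN·m.
φM_n = 0.90 × 1090.44 = 981.40 kN·m.

φM_n ≈ 981 kN·m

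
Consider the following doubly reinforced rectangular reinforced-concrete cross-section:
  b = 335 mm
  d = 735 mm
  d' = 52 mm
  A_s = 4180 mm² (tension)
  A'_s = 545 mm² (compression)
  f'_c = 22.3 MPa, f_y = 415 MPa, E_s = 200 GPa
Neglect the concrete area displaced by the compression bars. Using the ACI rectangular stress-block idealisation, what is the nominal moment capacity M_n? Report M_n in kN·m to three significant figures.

Assume both tension and compression steel yield.
Net tension couple steel: A_s − A'_s = 3635 mm².
a = (A_s − A'_s) f_y / (0.85 f'_c b) = 1508525/(0.85 × 22.3 × 335) = 237.57 mm.
c = a/β₁ = 237.57/0.85 = 279.49 mm; ε'_s = 0.003(c − d')/c = 0.0024 ≥ f_y/E_s = 0.0021, so compression steel does yield.
M_n = (A_s − A'_s) f_y (d − a/2) + A'_s f_y (d − d') = [1508525 × (735 − 118.785) + 226175 × (735 − 52)] × 10⁻⁶ = 929.58 + 154.48 = 1084.06 kN·m.

M_n ≈ 1080 kN·m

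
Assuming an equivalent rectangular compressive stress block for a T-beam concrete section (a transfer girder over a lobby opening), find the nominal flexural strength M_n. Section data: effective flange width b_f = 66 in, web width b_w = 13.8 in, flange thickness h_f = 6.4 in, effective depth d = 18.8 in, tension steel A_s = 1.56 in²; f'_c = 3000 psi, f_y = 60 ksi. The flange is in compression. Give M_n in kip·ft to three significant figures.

Tension: T = A_s f_y = 1.56 × 60 = 93.6 kips.
Try a within the flange: a = T/(0.85 f'_c b_f) = 93.6/(0.85 × 3 × 66) = 0.556 in.
Since a = 0.556 ≤ h_f = 6.4 in, the stress block lies entirely in the flange; analyse as a rectangular beam of width b_f.
M_n = T(d − a/2) = 93.6 × (18.8 − 0.278) = 1733.7 kip·in.
M_n = 1733.7/12 = 144.48 kip·ft.

M_n ≈ 144 kip·ft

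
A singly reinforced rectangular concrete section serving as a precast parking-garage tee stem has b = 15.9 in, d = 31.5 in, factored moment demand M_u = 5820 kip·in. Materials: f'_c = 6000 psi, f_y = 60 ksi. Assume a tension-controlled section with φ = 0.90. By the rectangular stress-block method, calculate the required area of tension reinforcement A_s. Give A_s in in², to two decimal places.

A_s ≈ 3.57 in²

M_n = M_u/φ = 5820/0.90 = 6466.67 kip·in.
From M_n = 0.85 f'_c a b (d − a/2):
a = d − √(d² − 2M_n/(0.85 f'_c b)) = 31.5 − √(31.5² − 2 × 6466.67/(0.85 × 6 × 15.9)) = 2.642 in.
A_s = 0.85 f'_c a b / f_y = 0.85 × 6 × 2.642 × 15.9 / 60 = 3.571 in².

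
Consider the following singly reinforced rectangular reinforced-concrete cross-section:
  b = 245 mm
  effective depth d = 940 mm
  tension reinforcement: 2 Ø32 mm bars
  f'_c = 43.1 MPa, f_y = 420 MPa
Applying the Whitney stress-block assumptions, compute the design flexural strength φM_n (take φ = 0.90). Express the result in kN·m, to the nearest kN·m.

φM_n ≈ 548 kN·m

A_s = 2 × 804 = 1608 mm².
T = A_s f_y = 1608 × 420 = 675360 N = 675.36 kN.
From C = T: a = T/(0.85 f'_c b) = 675360/(0.85 × 43.1 × 245) = 75.24 mm.
M_n = T(d − a/2) = 675.36 kN × (940 − 37.62) mm = 609.43 kN·m.
φM_n = 0.90 × 609.43 = 548.49 kN·m.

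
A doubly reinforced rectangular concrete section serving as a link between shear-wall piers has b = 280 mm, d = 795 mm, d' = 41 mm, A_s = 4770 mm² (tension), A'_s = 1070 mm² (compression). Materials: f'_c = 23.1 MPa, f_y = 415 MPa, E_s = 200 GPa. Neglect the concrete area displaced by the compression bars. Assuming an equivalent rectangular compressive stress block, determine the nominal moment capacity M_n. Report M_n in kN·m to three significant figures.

M_n ≈ 1340 kN·m

Assume both tension and compression steel yield.
Net tension couple steel: A_s − A'_s = 3700 mm².
a = (A_s − A'_s) f_y / (0.85 f'_c b) = 1535500/(0.85 × 23.1 × 280) = 279.29 mm.
c = a/β₁ = 279.29/0.85 = 328.58 mm; ε'_s = 0.003(c − d')/c = 0.0026 ≥ f_y/E_s = 0.0021, so compression steel does yield.
M_n = (A_s − A'_s) f_y (d − a/2) + A'_s f_y (d − d') = [1535500 × (795 − 139.645) + 444050 × (795 − 41)] × 10⁻⁶ = 1006.30 + 334.81 = 1341.11 kN·m.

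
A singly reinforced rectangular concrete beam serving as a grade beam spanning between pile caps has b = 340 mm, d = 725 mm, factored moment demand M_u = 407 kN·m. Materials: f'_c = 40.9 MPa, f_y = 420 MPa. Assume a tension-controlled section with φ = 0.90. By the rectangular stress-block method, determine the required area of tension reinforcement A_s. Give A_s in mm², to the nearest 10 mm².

M_n = M_u/φ = 407/0.90 = 452.222 kN·m.
With M_n = 0.85 f'_c a b (d − a/2), solve the quadratic for a:
a = d − √(d² − 2M_n/(0.85 f'_c b)) = 725 − √(725² − 2 × 452.222×10⁶/(0.85 × 40.9 × 340)) = 54.85 mm.
A_s = 0.85 f'_c a b / f_y = 0.85 × 40.9 × 54.85 × 340 / 420 = 1543.6 mm².

A_s ≈ 1540 mm²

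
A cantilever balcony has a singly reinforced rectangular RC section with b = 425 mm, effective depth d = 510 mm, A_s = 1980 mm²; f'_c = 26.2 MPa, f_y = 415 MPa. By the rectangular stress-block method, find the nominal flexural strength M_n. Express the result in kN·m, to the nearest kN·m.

M_n ≈ 383 kN·m

T = A_s f_y = 1980 × 415 = 821700 N = 821.7 kN.
From C = T: a = T/(0.85 f'_c b) = 821700/(0.85 × 26.2 × 425) = 86.82 mm.
M_n = T(d − a/2) = 821.7 kN × (510 − 43.41) mm = 383.40 kN·m.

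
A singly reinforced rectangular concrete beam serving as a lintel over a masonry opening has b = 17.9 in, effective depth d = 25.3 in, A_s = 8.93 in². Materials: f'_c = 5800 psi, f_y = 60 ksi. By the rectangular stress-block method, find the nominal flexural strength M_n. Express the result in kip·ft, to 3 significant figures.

T = A_s f_y = 8.93 × 60 = 535.8 kips.
a = T/(0.85 f'_c b) = 535.8/(0.85 × 5.8 × 17.9) = 6.072 in.
M_n = T(d − a/2) = 535.8 × (25.3 − 3.036) = 11929.1 kip·in = 11929.1/12 = 994.09 kip·ft.

M_n ≈ 994 kip·ft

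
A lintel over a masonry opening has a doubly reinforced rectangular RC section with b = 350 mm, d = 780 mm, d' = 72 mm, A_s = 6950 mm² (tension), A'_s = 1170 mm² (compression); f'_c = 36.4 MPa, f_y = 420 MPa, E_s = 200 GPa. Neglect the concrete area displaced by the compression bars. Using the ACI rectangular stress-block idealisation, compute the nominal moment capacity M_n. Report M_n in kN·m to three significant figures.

M_n ≈ 1970 kN·m

Assume both tension and compression steel yield.
Net tension couple steel: A_s − A'_s = 5780 mm².
a = (A_s − A'_s) f_y / (0.85 f'_c b) = 2427600/(0.85 × 36.4 × 350) = 224.18 mm.
c = a/β₁ = 224.18/0.79 = 283.77 mm; ε'_s = 0.003(c − d')/c = 0.0022 ≥ f_y/E_s = 0.0021, so compression steel does yield.
M_n = (A_s − A'_s) f_y (d − a/2) + A'_s f_y (d − d') = [2427600 × (780 − 112.09) + 491400 × (780 − 72)] × 10⁻⁶ = 1621.42 + 347.91 = 1969.33 kN·m.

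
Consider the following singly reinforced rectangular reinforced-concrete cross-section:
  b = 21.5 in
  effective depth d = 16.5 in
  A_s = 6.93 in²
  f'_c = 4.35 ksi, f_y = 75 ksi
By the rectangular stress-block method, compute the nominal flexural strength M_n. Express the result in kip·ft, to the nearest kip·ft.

T = A_s f_y = 6.93 × 75 = 519.75 kips.
a = T/(0.85 f'_c b) = 519.75/(0.85 × 4.35 × 21.5) = 6.538 in.
M_n = T(d − a/2) = 519.75 × (16.5 − 3.269) = 6876.8 kip·in = 6876.8/12 = 573.07 kip·ft.

M_n ≈ 573 kip·ft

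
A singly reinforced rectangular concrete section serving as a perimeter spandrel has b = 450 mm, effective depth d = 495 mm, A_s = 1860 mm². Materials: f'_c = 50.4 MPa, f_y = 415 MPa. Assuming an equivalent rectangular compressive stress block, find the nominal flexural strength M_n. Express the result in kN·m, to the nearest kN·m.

T = A_s f_y = 1860 × 415 = 771900 N = 771.9 kN.
From C = T: a = T/(0.85 f'_c b) = 771900/(0.85 × 50.4 × 450) = 40.04 mm.
M_n = T(d − a/2) = 771.9 kN × (495 − 20.02) mm = 366.64 kN·m.

M_n ≈ 367 kN·m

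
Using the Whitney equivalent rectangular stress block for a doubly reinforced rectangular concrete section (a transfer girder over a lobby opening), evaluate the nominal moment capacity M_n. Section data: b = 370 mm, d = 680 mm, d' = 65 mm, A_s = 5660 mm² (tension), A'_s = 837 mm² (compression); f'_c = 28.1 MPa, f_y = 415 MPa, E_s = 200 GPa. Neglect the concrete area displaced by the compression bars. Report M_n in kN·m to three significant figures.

Assume both tension and compression steel yield.
Net tension couple steel: A_s − A'_s = 4823 mm².
a = (A_s − A'_s) f_y / (0.85 f'_c b) = 2001545/(0.85 × 28.1 × 370) = 226.48 mm.
c = a/β₁ = 226.48/0.849 = 266.76 mm; ε'_s = 0.003(c − d')/c = 0.0023 ≥ f_y/E_s = 0.0021, so compression steel does yield.
M_n = (A_s − A'_s) f_y (d − a/2) + A'_s f_y (d − d') = [2001545 × (680 − 113.24) + 347355 × (680 − 65)] × 10⁻⁶ = 1134.40 + 213.62 = 1348.02 kN·m.

M_n ≈ 1350 kN·m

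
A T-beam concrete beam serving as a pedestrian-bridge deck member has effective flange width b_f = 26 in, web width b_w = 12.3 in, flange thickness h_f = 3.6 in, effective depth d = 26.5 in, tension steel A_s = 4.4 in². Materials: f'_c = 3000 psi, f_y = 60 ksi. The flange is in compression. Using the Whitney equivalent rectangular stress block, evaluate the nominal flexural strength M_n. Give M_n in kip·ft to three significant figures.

M_n ≈ 539 kip·ft

Tension: T = A_s f_y = 4.4 × 60 = 264 kips.
Try a within the flange: a = T/(0.85 f'_c b_f) = 264/(0.85 × 3 × 26) = 3.982 in.
a = 3.982 > h_f = 3.6 in: the block extends into the web. Split into flange-overhang and web parts.
C_f = 0.85 f'_c (b_f − b_w) h_f = 0.85 × 3 × (26 − 12.3) × 3.6 = 125.8 kips.
Remaining web compression depth: a_w = (T − C_f)/(0.85 f'_c b_w) = (264 − 125.8)/(0.85 × 3 × 12.3) = 4.406 in.
M_n = C_f(d − h_f/2) + (T − C_f)(d − a_w/2) = 125.8 × (26.5 − 1.8) + 138.2 × (26.5 − 2.203) = 3107.3 + 3357.8 = 6465.1 kip·in.
M_n = 6465.1/12 = 538.76 kip·ft.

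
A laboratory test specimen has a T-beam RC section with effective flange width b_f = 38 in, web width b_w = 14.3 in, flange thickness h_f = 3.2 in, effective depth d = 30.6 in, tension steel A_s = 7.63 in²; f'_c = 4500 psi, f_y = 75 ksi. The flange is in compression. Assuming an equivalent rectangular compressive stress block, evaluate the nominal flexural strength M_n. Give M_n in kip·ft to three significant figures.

M_n ≈ 1360 kip·ft

Tension: T = A_s f_y = 7.63 × 75 = 572.25 kips.
Try a within the flange: a = T/(0.85 f'_c b_f) = 572.25/(0.85 × 4.5 × 38) = 3.937 in.
a = 3.937 > h_f = 3.2 in: the block extends into the web. Split into flange-overhang and web parts.
C_f = 0.85 f'_c (b_f − b_w) h_f = 0.85 × 4.5 × (38 − 14.3) × 3.2 = 290.1 kips.
Remaining web compression depth: a_w = (T − C_f)/(0.85 f'_c b_w) = (572.25 − 290.1)/(0.85 × 4.5 × 14.3) = 5.158 in.
M_n = C_f(d − h_f/2) + (T − C_f)(d − a_w/2) = 290.1 × (30.6 − 1.6) + 282.15 × (30.6 − 2.579) = 8412.9 + 7906.1 = 16319.0 kip·in.
M_n = 16319.0/12 = 1359.92 kip·ft.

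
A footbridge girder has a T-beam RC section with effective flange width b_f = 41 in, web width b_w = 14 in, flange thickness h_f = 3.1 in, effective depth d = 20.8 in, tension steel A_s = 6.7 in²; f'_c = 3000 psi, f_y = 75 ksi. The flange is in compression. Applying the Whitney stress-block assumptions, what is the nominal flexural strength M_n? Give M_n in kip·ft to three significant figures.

M_n ≈ 746 kip·ft

Tension: T = A_s f_y = 6.7 × 75 = 502.5 kips.
Try a within the flange: a = T/(0.85 f'_c b_f) = 502.5/(0.85 × 3 × 41) = 4.806 in.
a = 4.806 > h_f = 3.1 in: the block extends into the web. Split into flange-overhang and web parts.
C_f = 0.85 f'_c (b_f − b_w) h_f = 0.85 × 3 × (41 − 14) × 3.1 = 213.4 kips.
Remaining web compression depth: a_w = (T − C_f)/(0.85 f'_c b_w) = (502.5 − 213.4)/(0.85 × 3 × 14) = 8.098 in.
M_n = C_f(d − h_f/2) + (T − C_f)(d − a_w/2) = 213.4 × (20.8 − 1.55) + 289.1 × (20.8 − 4.049) = 4108.0 + 4842.7 = 8950.7 kip·in.
M_n = 8950.7/12 = 745.89 kip·ft.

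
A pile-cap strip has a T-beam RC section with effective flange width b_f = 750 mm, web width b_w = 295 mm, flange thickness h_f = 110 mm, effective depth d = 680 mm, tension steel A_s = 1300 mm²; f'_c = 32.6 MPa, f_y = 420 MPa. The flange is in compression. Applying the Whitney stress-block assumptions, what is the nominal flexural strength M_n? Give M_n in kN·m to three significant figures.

Tension: T = A_s f_y = 1300 × 420 = 546000 N.
Try a within the flange: a = T/(0.85 f'_c b_f) = 546000/(0.85 × 32.6 × 750) = 26.27 mm.
Since a = 26.27 ≤ h_f = 110 mm, the stress block lies entirely in the flange; analyse as a rectangular beam of width b_f.
M_n = T(d − a/2) = 546000 × (680 − 13.135) = 364.11 × 10⁶ N·mm.
M_n = 364.11 kN·m.

M_n ≈ 364 kN·m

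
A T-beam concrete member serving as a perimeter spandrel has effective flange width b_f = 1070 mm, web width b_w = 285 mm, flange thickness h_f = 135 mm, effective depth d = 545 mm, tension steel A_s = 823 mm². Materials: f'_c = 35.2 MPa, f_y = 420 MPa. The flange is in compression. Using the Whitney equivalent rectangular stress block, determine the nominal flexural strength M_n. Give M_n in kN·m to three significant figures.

Tension: T = A_s f_y = 823 × 420 = 345660 N.
Try a within the flange: a = T/(0.85 f'_c b_f) = 345660/(0.85 × 35.2 × 1070) = 10.80 mm.
Since a = 10.80 ≤ h_f = 135 mm, the stress block lies entirely in the flange; analyse as a rectangular beam of width b_f.
M_n = T(d − a/2) = 345660 × (545 − 5.4) = 186.52 × 10⁶ N·mm.
M_n = 186.52 kN·m.

M_n ≈ 187 kN·m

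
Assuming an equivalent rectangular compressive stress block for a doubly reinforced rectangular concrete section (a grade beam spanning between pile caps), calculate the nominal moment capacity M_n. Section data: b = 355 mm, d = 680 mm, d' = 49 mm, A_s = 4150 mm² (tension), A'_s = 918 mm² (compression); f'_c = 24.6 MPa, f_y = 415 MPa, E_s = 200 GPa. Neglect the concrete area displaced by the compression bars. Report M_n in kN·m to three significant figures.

M_n ≈ 1030 kN·m

Assume both tension and compression steel yield.
Net tension couple steel: A_s − A'_s = 3232 mm².
a = (A_s − A'_s) f_y / (0.85 f'_c b) = 1341280/(0.85 × 24.6 × 355) = 180.69 mm.
c = a/β₁ = 180.69/0.85 = 212.58 mm; ε'_s = 0.003(c − d')/c = 0.0023 ≥ f_y/E_s = 0.0021, so compression steel does yield.
M_n = (A_s − A'_s) f_y (d − a/2) + A'_s f_y (d − d') = [1341280 × (680 − 90.345) + 380970 × (680 − 49)] × 10⁻⁶ = 790.89 + 240.39 = 1031.28 kN·m.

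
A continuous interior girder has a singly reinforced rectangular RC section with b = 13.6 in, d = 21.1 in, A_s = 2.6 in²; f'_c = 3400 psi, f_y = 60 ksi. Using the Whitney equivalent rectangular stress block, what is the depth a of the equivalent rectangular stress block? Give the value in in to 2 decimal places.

T = A_s f_y = 2.6 × 60 = 156 kips.
a = T/(0.85 f'_c b) = 156/(0.85 × 3.4 × 13.6) = 3.97 in.

a ≈ 3.97 in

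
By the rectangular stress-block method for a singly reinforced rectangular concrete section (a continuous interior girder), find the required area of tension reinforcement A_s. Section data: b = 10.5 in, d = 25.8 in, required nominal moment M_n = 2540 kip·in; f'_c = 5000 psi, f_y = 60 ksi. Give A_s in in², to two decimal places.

From M_n = 0.85 f'_c a b (d − a/2):
a = d − √(d² − 2M_n/(0.85 f'_c b)) = 25.8 − √(25.8² − 2 × 2540/(0.85 × 5 × 10.5)) = 2.310 in.
A_s = 0.85 f'_c a b / f_y = 0.85 × 5 × 2.310 × 10.5 / 60 = 1.718 in².

A_s ≈ 1.72 in²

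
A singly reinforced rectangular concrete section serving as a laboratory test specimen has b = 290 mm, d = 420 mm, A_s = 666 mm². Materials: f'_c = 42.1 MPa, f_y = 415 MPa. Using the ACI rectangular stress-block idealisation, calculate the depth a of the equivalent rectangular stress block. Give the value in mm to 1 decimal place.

T = A_s f_y = 666 × 415 = 276390 N = 276.39 kN.
Setting C = 0.85 f'_c a b equal to T: a = 276390/(0.85 × 42.1 × 290) = 26.6 mm.

a ≈ 26.6 mm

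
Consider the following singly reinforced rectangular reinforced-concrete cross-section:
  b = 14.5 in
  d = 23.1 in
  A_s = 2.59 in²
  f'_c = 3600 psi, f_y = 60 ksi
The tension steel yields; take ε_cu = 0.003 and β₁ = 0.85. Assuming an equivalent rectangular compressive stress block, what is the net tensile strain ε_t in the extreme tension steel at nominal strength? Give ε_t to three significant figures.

a = A_s f_y/(0.85 f'_c b) = 3.502 in.
β₁ = 0.85, so c = a/β₁ = 3.502/0.85 = 4.120 in.
From the linear strain diagram with ε_cu = 0.003: ε_t = 0.003 (d − c)/c = 0.003 × (23.1 − 4.120)/4.120 = 0.0138.
Since ε_t ≥ 0.005, the section is tension-controlled.

ε_t ≈ 0.0138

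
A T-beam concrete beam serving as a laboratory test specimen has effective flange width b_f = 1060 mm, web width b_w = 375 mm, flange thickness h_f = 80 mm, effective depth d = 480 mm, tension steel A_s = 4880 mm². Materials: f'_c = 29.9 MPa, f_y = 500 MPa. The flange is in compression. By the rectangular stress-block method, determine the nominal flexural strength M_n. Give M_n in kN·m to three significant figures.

M_n ≈ 1060 kN·m

Tension: T = A_s f_y = 4880 × 500 = 2440000 N.
Try a within the flange: a = T/(0.85 f'_c b_f) = 2440000/(0.85 × 29.9 × 1060) = 90.57 mm.
a = 90.57 > h_f = 80 mm: the block extends into the web. Split into flange-overhang and web parts.
C_f = 0.85 f'_c (b_f − b_w) h_f = 0.85 × 29.9 × (1060 − 375) × 80 = 1392742 N.
Remaining web compression depth: a_w = (T − C_f)/(0.85 f'_c b_w) = (2440000 − 1392742)/(0.85 × 29.9 × 375) = 109.88 mm.
M_n = C_f(d − h_f/2) + (T − C_f)(d − a_w/2) = 1392742 × (480 − 40) + 1047258 × (480 − 54.94) = 612.81 + 445.15 = 1057.96 × 10⁶ N·mm.
M_n = 1057.96 kN·m.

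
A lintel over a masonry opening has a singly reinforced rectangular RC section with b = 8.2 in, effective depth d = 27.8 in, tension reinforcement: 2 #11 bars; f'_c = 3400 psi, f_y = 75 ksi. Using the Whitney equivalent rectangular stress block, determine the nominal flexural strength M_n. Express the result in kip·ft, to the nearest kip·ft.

A_s = 2 × 1.56 = 3.12 in².
T = A_s f_y = 3.12 × 75 = 234 kips.
a = T/(0.85 f'_c b) = 234/(0.85 × 3.4 × 8.2) = 9.874 in.
M_n = T(d − a/2) = 234 × (27.8 − 4.937) = 5349.9 kip·in = 5349.9/12 = 445.83 kip·ft.

M_n ≈ 446 kip·ft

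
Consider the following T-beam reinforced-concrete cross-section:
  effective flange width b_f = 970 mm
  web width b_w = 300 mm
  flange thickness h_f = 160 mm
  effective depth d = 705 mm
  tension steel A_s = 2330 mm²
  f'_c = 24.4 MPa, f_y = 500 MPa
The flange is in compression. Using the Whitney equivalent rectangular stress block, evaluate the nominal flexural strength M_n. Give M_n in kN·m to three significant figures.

Tension: T = A_s f_y = 2330 × 500 = 1165000 N.
Try a within the flange: a = T/(0.85 f'_c b_f) = 1165000/(0.85 × 24.4 × 970) = 57.91 mm.
Since a = 57.91 ≤ h_f = 160 mm, the stress block lies entirely in the flange; analyse as a rectangular beam of width b_f.
M_n = T(d − a/2) = 1165000 × (705 − 28.955) = 787.59 × 10⁶ N·mm.
M_n = 787.59 kN·m.

M_n ≈ 788 kN·m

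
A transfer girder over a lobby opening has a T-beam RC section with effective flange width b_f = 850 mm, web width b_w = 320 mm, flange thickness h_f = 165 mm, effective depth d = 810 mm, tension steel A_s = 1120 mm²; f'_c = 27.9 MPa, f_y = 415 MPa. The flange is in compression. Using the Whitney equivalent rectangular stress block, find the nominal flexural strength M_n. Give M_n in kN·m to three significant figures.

M_n ≈ 371 kN·m

Tension: T = A_s f_y = 1120 × 415 = 464800 N.
Try a within the flange: a = T/(0.85 f'_c b_f) = 464800/(0.85 × 27.9 × 850) = 23.06 mm.
Since a = 23.06 ≤ h_f = 165 mm, the stress block lies entirely in the flange; analyse as a rectangular beam of width b_f.
M_n = T(d − a/2) = 464800 × (810 − 11.53) = 371.13 × 10⁶ N·mm.
M_n = 371.13 kN·m.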